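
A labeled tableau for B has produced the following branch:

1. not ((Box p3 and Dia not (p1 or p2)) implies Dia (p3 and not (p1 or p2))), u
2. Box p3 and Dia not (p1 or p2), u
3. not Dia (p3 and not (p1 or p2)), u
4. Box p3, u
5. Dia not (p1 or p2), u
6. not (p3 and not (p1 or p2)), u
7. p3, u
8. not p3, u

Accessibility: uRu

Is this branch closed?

Yes, closed

Both p3 and not p3 appear at u.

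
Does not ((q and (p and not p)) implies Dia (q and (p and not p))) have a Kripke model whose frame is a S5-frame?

1. not ((q and (p and not p)) implies Dia (q and (p and not p))), w0
2. q and (p and not p), w0
3. not Dia (q and (p and not p)), w0
4. q, w0
5. p and not p, w0
6. p, w0
7. not p, w0
Accessibility: w0Rw0
Branch closes: p and not p both at w0.
Every branch closes; the branch above is one of them.

No, unsatisfiable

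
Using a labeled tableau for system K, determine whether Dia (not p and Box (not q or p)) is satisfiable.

1. Dia (not p and Box (not q or p)), u
2. not p and Box (not q or p), v
3. not p, v
4. Box (not q or p), v
Accessibility: uRv

Satisfiable (open branch found)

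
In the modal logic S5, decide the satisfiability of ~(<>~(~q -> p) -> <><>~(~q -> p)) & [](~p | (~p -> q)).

1. ~(<>~(~q -> p) -> <><>~(~q -> p)) & [](~p | (~p -> q)), 0
2. ~(<>~(~q -> p) -> <><>~(~q -> p)), 0   [&-rule on 1]
3. [](~p | (~p -> q)), 0   [&-rule on 1]
4. <>~(~q -> p), 0   [~->-rule on 2]
5. ~<><>~(~q -> p), 0   [~->-rule on 2]
6. ~p | (~p -> q), 0   [[]-rule on 3 via 0R0]
7. ~<>~(~q -> p), 0   [~<>-rule on 5 via 0R0]
8. ~q -> p, 0   [~<>-rule on 7 via 0R0]
9. ~p -> q, 0   [|-rule on 6 (branches; this branch)]
10. p, 0   [->-rule on 8 (branches; this branch)]
11. q, 0   [->-rule on 9 (branches; this branch)]
12. ~(~q -> p), 1   [<>-rule on 4: fresh world 1, 0R1]
13. ~q, 1   [~->-rule on 12]
14. ~p, 1   [~->-rule on 12]
15. ~p | (~p -> q), 1   [[]-rule on 3 via 0R1]
16. ~<>~(~q -> p), 1   [~<>-rule on 5 via 0R1]
17. ~q -> p, 1   [~<>-rule on 7 via 0R1]
18. ~p -> q, 1   [|-rule on 15 (branches; this branch)]
19. p, 1   [->-rule on 17 (branches; this branch)]
Accessibility: 0R0, 0R1, 1R0, 1R1
Branch closes: p and ~p both at 1.
Every branch closes; the branch above is one of them.

Unsatisfiable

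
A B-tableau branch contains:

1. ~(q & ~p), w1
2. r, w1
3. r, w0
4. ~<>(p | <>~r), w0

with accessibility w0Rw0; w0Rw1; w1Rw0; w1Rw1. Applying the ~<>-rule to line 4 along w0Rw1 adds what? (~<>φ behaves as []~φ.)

~(p | <>~r), w1

~<>φ behaves as []~φ: propagate the negated body to each accessible world.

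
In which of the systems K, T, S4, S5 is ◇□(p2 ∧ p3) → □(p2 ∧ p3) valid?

S5-tableau for the negation ¬(◇□(p2 ∧ p3) → □(p2 ∧ p3)):
1. ¬(◇□(p2 ∧ p3) → □(p2 ∧ p3)), 0
2. ◇□(p2 ∧ p3), 0   [¬→-rule on 1]
3. ¬□(p2 ∧ p3), 0   [¬→-rule on 1]
4. □(p2 ∧ p3), 1   [◇-rule on 2: fresh world 1, 0R1]
5. p2 ∧ p3, 0   [□-rule on 4 via 1R0]
6. p2, 0   [∧-rule on 5]
7. p3, 0   [∧-rule on 5]
8. p2 ∧ p3, 1   [□-rule on 4 via 1R1]
9. p2, 1   [∧-rule on 8]
10. p3, 1   [∧-rule on 8]
11. ¬(p2 ∧ p3), 2   [¬□-rule on 3: fresh world 2, 0R2]
12. p2 ∧ p3, 2   [□-rule on 4 via 1R2]
13. p2, 2   [∧-rule on 12]
14. p3, 2   [∧-rule on 12]
15. ¬p3, 2   [¬∧-rule on 11 (branches; this branch)]
Accessibility: 0R0, 0R1, 0R2, 1R0, 1R1, 1R2, 2R0, 2R1, 2R2
Branch closes: p3 and ¬p3 both at 2.
Every branch closes (one shown): valid in S5.
S4-tableau for the negation ¬(◇□(p2 ∧ p3) → □(p2 ∧ p3)):
1. ¬(◇□(p2 ∧ p3) → □(p2 ∧ p3)), 0
2. ◇□(p2 ∧ p3), 0   [¬→-rule on 1]
3. ¬□(p2 ∧ p3), 0   [¬→-rule on 1]
4. □(p2 ∧ p3), 1   [◇-rule on 2: fresh world 1, 0R1]
5. p2 ∧ p3, 1   [□-rule on 4 via 1R1]
6. p2, 1   [∧-rule on 5]
7. p3, 1   [∧-rule on 5]
8. ¬(p2 ∧ p3), 2   [¬□-rule on 3: fresh world 2, 0R2]
9. ¬p3, 2   [¬∧-rule on 8 (branches; this branch)]
Accessibility: 0R0, 0R1, 0R2, 1R1, 2R2
Complete open branch: countermodel on an S4-frame, so not valid in S4, nor in K, T (the same frame is also a K-frame and a T-frame).

S5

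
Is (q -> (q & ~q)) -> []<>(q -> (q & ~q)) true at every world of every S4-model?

Not valid

Tableau for the negation ~((q -> (q & ~q)) -> []<>(q -> (q & ~q))):
1. ~((q -> (q & ~q)) -> []<>(q -> (q & ~q))), w0
2. q -> (q & ~q), w0
3. ~[]<>(q -> (q & ~q)), w0
4. ~q, w0
5. ~<>(q -> (q & ~q)), w1
6. ~(q -> (q & ~q)), w1
7. q, w1
8. ~(q & ~q), w1
Accessibility: w0Rw0, w0Rw1, w1Rw1
The negation has an open branch (countermodel exists).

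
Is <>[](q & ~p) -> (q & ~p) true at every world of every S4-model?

Tableau for the negation ~(<>[](q & ~p) -> (q & ~p)):
1. ~(<>[](q & ~p) -> (q & ~p)), 0
2. <>[](q & ~p), 0
3. ~(q & ~p), 0
4. p, 0
5. [](q & ~p), 1
6. q & ~p, 1
7. q, 1
8. ~p, 1
Accessibility: 0R0, 0R1, 1R1
The negation has an open branch (countermodel exists).

No, not valid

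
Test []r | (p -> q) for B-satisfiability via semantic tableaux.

1. []r | (p -> q), w0
2. p -> q, w0
3. q, w0
Accessibility: w0Rw0

Satisfiable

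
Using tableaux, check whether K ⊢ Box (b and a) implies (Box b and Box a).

Tableau for the negation not (Box (b and a) implies (Box b and Box a)):
1. not (Box (b and a) implies (Box b and Box a)), u
2. Box (b and a), u
3. not (Box b and Box a), u
4. not Box a, u
5. not a, v
6. b and a, v
7. b, v
8. a, v
Accessibility: uRv
Branch closes: a and not a both at v.
All branches of the negation close; one closing branch shown above.

Valid in K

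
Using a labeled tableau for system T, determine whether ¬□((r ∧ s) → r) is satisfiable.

1. ¬□((r ∧ s) → r), w0
2. ¬((r ∧ s) → r), w1   [¬□-rule on 1: fresh world w1, w0Rw1]
3. r ∧ s, w1   [¬→-rule on 2]
4. ¬r, w1   [¬→-rule on 2]
5. r, w1   [∧-rule on 3]
6. s, w1   [∧-rule on 3]
Accessibility: w0Rw0, w0Rw1, w1Rw1
Branch closes: r and ¬r both at w1.
(One branch shown.) All branches close.

Unsatisfiable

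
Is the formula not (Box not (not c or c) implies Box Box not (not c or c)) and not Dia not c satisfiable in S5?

1. not (Box not (not c or c) implies Box Box not (not c or c)) and not Dia not c, 0
2. not (Box not (not c or c) implies Box Box not (not c or c)), 0
3. not Dia not c, 0
4. Box not (not c or c), 0
5. not Box Box not (not c or c), 0
6. c, 0
7. not (not c or c), 0
8. not c, 0
Accessibility: 0R0
Branch closes: c and not c both at 0.
All branches of the tableau close; one closing branch shown above.

Unsatisfiable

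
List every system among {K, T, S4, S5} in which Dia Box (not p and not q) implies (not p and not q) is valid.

S5

S4-tableau for the negation not (Dia Box (not p and not q) implies (not p and not q)):
1. not (Dia Box (not p and not q) implies (not p and not q)), u
2. Dia Box (not p and not q), u
3. not (not p and not q), u
4. q, u
5. Box (not p and not q), v
6. not p and not q, v
7. not p, v
8. not q, v
Accessibility: uRu, uRv, vRv
Complete open branch: countermodel on an S4-frame, so not valid in S4, nor in K, T (the same frame is also a K-frame and a T-frame).
S5-tableau for the negation not (Dia Box (not p and not q) implies (not p and not q)):
1. not (Dia Box (not p and not q) implies (not p and not q)), u
2. Dia Box (not p and not q), u
3. not (not p and not q), u
4. q, u
5. Box (not p and not q), v
6. not p and not q, u
7. not p, u
8. not q, u
Accessibility: uRu, uRv, vRu, vRv
Branch closes: q and not q both at u.
Every branch closes (one shown): valid in S5.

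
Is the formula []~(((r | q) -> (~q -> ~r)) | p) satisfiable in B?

1. []~(((r | q) -> (~q -> ~r)) | p), w0
2. ~(((r | q) -> (~q -> ~r)) | p), w0
3. ~((r | q) -> (~q -> ~r)), w0
4. ~p, w0
5. r | q, w0
6. ~(~q -> ~r), w0
7. ~q, w0
8. r, w0
Accessibility: w0Rw0

Yes, satisfiable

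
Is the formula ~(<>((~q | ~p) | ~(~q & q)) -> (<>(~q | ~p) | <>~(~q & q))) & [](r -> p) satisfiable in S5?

Unsatisfiable

1. ~(<>((~q | ~p) | ~(~q & q)) -> (<>(~q | ~p) | <>~(~q & q))) & [](r -> p), u
2. ~(<>((~q | ~p) | ~(~q & q)) -> (<>(~q | ~p) | <>~(~q & q))), u
3. [](r -> p), u
4. <>((~q | ~p) | ~(~q & q)), u
5. ~(<>(~q | ~p) | <>~(~q & q)), u
6. ~<>(~q | ~p), u
7. ~<>~(~q & q), u
8. r -> p, u
9. ~(~q | ~p), u
10. q, u
11. p, u
12. ~q & q, u
13. ~q, u
Accessibility: uRu
Branch closes: q and ~q both at u.
Every branch closes; the branch above is one of them.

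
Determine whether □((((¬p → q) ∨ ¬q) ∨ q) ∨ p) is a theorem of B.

Yes, valid

Tableau for the negation ¬□((((¬p → q) ∨ ¬q) ∨ q) ∨ p):
1. ¬□((((¬p → q) ∨ ¬q) ∨ q) ∨ p), 0
2. ¬((((¬p → q) ∨ ¬q) ∨ q) ∨ p), 1   [¬□-rule on 1: fresh world 1, 0R1]
3. ¬(((¬p → q) ∨ ¬q) ∨ q), 1   [¬∨-rule on 2]
4. ¬p, 1   [¬∨-rule on 2]
5. ¬((¬p → q) ∨ ¬q), 1   [¬∨-rule on 3]
6. ¬q, 1   [¬∨-rule on 3]
7. ¬(¬p → q), 1   [¬∨-rule on 5]
8. q, 1   [¬∨-rule on 5]
Accessibility: 0R0, 0R1, 1R0, 1R1
Branch closes: q and ¬q both at 1.
Every branch of the negation's tableau closes; the branch above is one of them.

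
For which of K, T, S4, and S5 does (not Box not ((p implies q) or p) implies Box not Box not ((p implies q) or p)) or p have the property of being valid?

K-tableau for the negation not ((not Box not ((p implies q) or p) implies Box not Box not ((p implies q) or p)) or p):
1. not ((not Box not ((p implies q) or p) implies Box not Box not ((p implies q) or p)) or p), u
2. not (not Box not ((p implies q) or p) implies Box not Box not ((p implies q) or p)), u
3. not p, u
4. not Box not ((p implies q) or p), u
5. not Box not Box not ((p implies q) or p), u
6. (p implies q) or p, v
7. p, v
8. Box not ((p implies q) or p), w
Accessibility: uRv, uRw
Complete open branch: countermodel on a K-frame, so not valid in K.
T-tableau for the negation not ((not Box not ((p implies q) or p) implies Box not Box not ((p implies q) or p)) or p):
1. not ((not Box not ((p implies q) or p) implies Box not Box not ((p implies q) or p)) or p), u
2. not (not Box not ((p implies q) or p) implies Box not Box not ((p implies q) or p)), u
3. not p, u
4. not Box not ((p implies q) or p), u
5. not Box not Box not ((p implies q) or p), u
6. (p implies q) or p, v
7. p implies q, v
8. q, v
9. Box not ((p implies q) or p), w
10. not ((p implies q) or p), w
11. not (p implies q), w
12. not p, w
13. p, w
14. not q, w
Accessibility: uRu, uRv, uRw, vRv, wRw
Branch closes: p and not p both at w.
Every branch closes (one shown): valid in T, hence also in S4, S5 (every theorem of T is a theorem of S4 and S5).

T, S4, S5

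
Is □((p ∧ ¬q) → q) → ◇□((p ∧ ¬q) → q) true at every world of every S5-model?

Tableau for the negation ¬(□((p ∧ ¬q) → q) → ◇□((p ∧ ¬q) → q)):
1. ¬(□((p ∧ ¬q) → q) → ◇□((p ∧ ¬q) → q)), u
2. □((p ∧ ¬q) → q), u
3. ¬◇□((p ∧ ¬q) → q), u
4. (p ∧ ¬q) → q, u
5. ¬□((p ∧ ¬q) → q), u
6. ¬(p ∧ ¬q), u
7. q, u
8. ¬((p ∧ ¬q) → q), v
9. p ∧ ¬q, v
10. ¬q, v
11. p, v
12. (p ∧ ¬q) → q, v
13. ¬□((p ∧ ¬q) → q), v
14. ¬(p ∧ ¬q), v
15. q, v
Accessibility: uRu, uRv, vRu, vRv
Branch closes: q and ¬q both at v.
All branches of the negation close; one closing branch shown above.

Valid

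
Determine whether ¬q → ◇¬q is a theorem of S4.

Valid

Tableau for the negation ¬(¬q → ◇¬q):
1. ¬(¬q → ◇¬q), 0
2. ¬q, 0
3. ¬◇¬q, 0
4. q, 0
Accessibility: 0R0
Branch closes: q and ¬q both at 0.
Every branch of the negation's tableau closes; the branch above is one of them.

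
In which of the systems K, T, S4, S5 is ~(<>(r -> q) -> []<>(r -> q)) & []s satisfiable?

S4-tableau for the formula:
1. ~(<>(r -> q) -> []<>(r -> q)) & []s, w0
2. ~(<>(r -> q) -> []<>(r -> q)), w0   [&-rule on 1]
3. []s, w0   [&-rule on 1]
4. <>(r -> q), w0   [~->-rule on 2]
5. ~[]<>(r -> q), w0   [~->-rule on 2]
6. s, w0   [[]-rule on 3 via w0Rw0]
7. r -> q, w1   [<>-rule on 4: fresh world w1, w0Rw1]
8. s, w1   [[]-rule on 3 via w0Rw1]
9. q, w1   [->-rule on 7 (branches; this branch)]
10. ~<>(r -> q), w2   [~[]-rule on 5: fresh world w2, w0Rw2]
11. s, w2   [[]-rule on 3 via w0Rw2]
12. ~(r -> q), w2   [~<>-rule on 10 via w2Rw2]
13. r, w2   [~->-rule on 12]
14. ~q, w2   [~->-rule on 12]
Accessibility: w0Rw0, w0Rw1, w0Rw2, w1Rw1, w2Rw2
Complete open branch: satisfiable in S4, hence also in K, T (this S4-model is also a K-model and a T-model).
S5-tableau for the formula:
1. ~(<>(r -> q) -> []<>(r -> q)) & []s, w0
2. ~(<>(r -> q) -> []<>(r -> q)), w0   [&-rule on 1]
3. []s, w0   [&-rule on 1]
4. <>(r -> q), w0   [~->-rule on 2]
5. ~[]<>(r -> q), w0   [~->-rule on 2]
6. s, w0   [[]-rule on 3 via w0Rw0]
7. r -> q, w1   [<>-rule on 4: fresh world w1, w0Rw1]
8. s, w1   [[]-rule on 3 via w0Rw1]
9. q, w1   [->-rule on 7 (branches; this branch)]
10. ~<>(r -> q), w2   [~[]-rule on 5: fresh world w2, w0Rw2]
11. s, w2   [[]-rule on 3 via w0Rw2]
12. ~(r -> q), w0   [~<>-rule on 10 via w2Rw0]
13. r, w0   [~->-rule on 12]
14. ~q, w0   [~->-rule on 12]
15. ~(r -> q), w1   [~<>-rule on 10 via w2Rw1]
16. r, w1   [~->-rule on 15]
17. ~q, w1   [~->-rule on 15]
Accessibility: w0Rw0, w0Rw1, w0Rw2, w1Rw0, w1Rw1, w1Rw2, w2Rw0, w2Rw1, w2Rw2
Branch closes: q and ~q both at w1.
Every branch closes (one shown): unsatisfiable in S5.

K, T, S4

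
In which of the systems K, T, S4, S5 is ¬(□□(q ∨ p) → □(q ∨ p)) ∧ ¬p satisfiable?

T-tableau for the formula:
1. ¬(□□(q ∨ p) → □(q ∨ p)) ∧ ¬p, 0
2. ¬(□□(q ∨ p) → □(q ∨ p)), 0
3. ¬p, 0
4. □□(q ∨ p), 0
5. ¬□(q ∨ p), 0
6. □(q ∨ p), 0
7. q ∨ p, 0
8. q, 0
9. ¬(q ∨ p), 1
10. ¬q, 1
11. ¬p, 1
12. □(q ∨ p), 1
13. q ∨ p, 1
14. p, 1
Accessibility: 0R0, 0R1, 1R1
Branch closes: p and ¬p both at 1.
Every branch closes (one shown): unsatisfiable in T, hence also in S4, S5 (every S4/S5-frame is a T-frame).
K-tableau for the formula:
1. ¬(□□(q ∨ p) → □(q ∨ p)) ∧ ¬p, 0
2. ¬(□□(q ∨ p) → □(q ∨ p)), 0
3. ¬p, 0
4. □□(q ∨ p), 0
5. ¬□(q ∨ p), 0
6. ¬(q ∨ p), 1
7. ¬q, 1
8. ¬p, 1
9. □(q ∨ p), 1
Accessibility: 0R1
Complete open branch: satisfiable in K.

K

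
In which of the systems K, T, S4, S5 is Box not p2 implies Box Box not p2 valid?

S4-tableau for the negation not (Box not p2 implies Box Box not p2):
1. not (Box not p2 implies Box Box not p2), 0
2. Box not p2, 0
3. not Box Box not p2, 0
4. not p2, 0
5. not Box not p2, 1
6. not p2, 1
7. p2, 2
8. not p2, 2
Accessibility: 0R0, 0R1, 0R2, 1R1, 1R2, 2R2
Branch closes: p2 and not p2 both at 2.
Every branch closes (one shown): valid in S4, hence also in S5 (every theorem of S4 is a theorem of S5).
T-tableau for the negation not (Box not p2 implies Box Box not p2):
1. not (Box not p2 implies Box Box not p2), 0
2. Box not p2, 0
3. not Box Box not p2, 0
4. not p2, 0
5. not Box not p2, 1
6. not p2, 1
7. p2, 2
Accessibility: 0R0, 0R1, 1R1, 1R2, 2R2
Complete open branch: countermodel on a T-frame, so not valid in T, nor in K (the same frame is also a K-frame).

S4, S5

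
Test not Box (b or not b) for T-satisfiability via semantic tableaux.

No, unsatisfiable

1. not Box (b or not b), u
2. not (b or not b), v
3. not b, v
4. b, v
Accessibility: uRu, uRv, vRv
Branch closes: b and not b both at v.
All branches of the tableau close; one closing branch shown above.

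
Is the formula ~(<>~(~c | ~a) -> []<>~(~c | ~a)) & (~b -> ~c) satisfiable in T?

1. ~(<>~(~c | ~a) -> []<>~(~c | ~a)) & (~b -> ~c), 0
2. ~(<>~(~c | ~a) -> []<>~(~c | ~a)), 0
3. ~b -> ~c, 0
4. <>~(~c | ~a), 0
5. ~[]<>~(~c | ~a), 0
6. ~c, 0
7. ~(~c | ~a), 1
8. c, 1
9. a, 1
10. ~<>~(~c | ~a), 2
11. ~c | ~a, 2
12. ~a, 2
Accessibility: 0R0, 0R1, 0R2, 1R1, 2R2

Satisfiable (open branch found)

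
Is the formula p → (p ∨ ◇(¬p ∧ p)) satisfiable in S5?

Satisfiable (open branch found)

1. p → (p ∨ ◇(¬p ∧ p)), u
2. p ∨ ◇(¬p ∧ p), u   [→-rule on 1 (branches; this branch)]
3. p, u   [∨-rule on 2 (branches; this branch)]
Accessibility: uRu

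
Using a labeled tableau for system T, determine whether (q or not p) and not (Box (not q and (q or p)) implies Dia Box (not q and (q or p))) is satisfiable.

1. (q or not p) and not (Box (not q and (q or p)) implies Dia Box (not q and (q or p))), u
2. q or not p, u
3. not (Box (not q and (q or p)) implies Dia Box (not q and (q or p))), u
4. Box (not q and (q or p)), u
5. not Dia Box (not q and (q or p)), u
6. not q and (q or p), u
7. not q, u
8. q or p, u
9. not Box (not q and (q or p)), u
10. not p, u
11. p, u
Accessibility: uRu
Branch closes: p and not p both at u.
(One branch shown.) All branches close.

Unsatisfiable (every branch closes)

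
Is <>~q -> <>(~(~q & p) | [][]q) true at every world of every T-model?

Tableau for the negation ~(<>~q -> <>(~(~q & p) | [][]q)):
1. ~(<>~q -> <>(~(~q & p) | [][]q)), 0
2. <>~q, 0   [~->-rule on 1]
3. ~<>(~(~q & p) | [][]q), 0   [~->-rule on 1]
4. ~(~(~q & p) | [][]q), 0   [~<>-rule on 3 via 0R0]
5. ~q & p, 0   [~|-rule on 4]
6. ~[][]q, 0   [~|-rule on 4]
7. ~q, 0   [&-rule on 5]
8. p, 0   [&-rule on 5]
9. ~q, 1   [<>-rule on 2: fresh world 1, 0R1]
10. ~(~(~q & p) | [][]q), 1   [~<>-rule on 3 via 0R1]
11. ~q & p, 1   [~|-rule on 10]
12. ~[][]q, 1   [~|-rule on 10]
13. p, 1   [&-rule on 11]
14. ~[]q, 2   [~[]-rule on 6: fresh world 2, 0R2]
15. ~(~(~q & p) | [][]q), 2   [~<>-rule on 3 via 0R2]
16. ~q & p, 2   [~|-rule on 15]
17. ~[][]q, 2   [~|-rule on 15]
18. ~q, 2   [&-rule on 16]
19. p, 2   [&-rule on 16]
20. ~[]q, 3   [~[]-rule on 12: fresh world 3, 1R3]
21. ~q, 4   [~[]-rule on 14: fresh world 4, 2R4]
22. ~[]q, 5   [~[]-rule on 17: fresh world 5, 2R5]
23. ~q, 6   [~[]-rule on 20: fresh world 6, 3R6]
24. ~q, 7   [~[]-rule on 22: fresh world 7, 5R7]
Accessibility: 0R0, 0R1, 0R2, 1R1, 1R3, 2R2, 2R4, 2R5, 3R3, 3R6, 4R4, 5R5, 5R7, 6R6, 7R7
The negation has an open branch (countermodel exists).

No, not valid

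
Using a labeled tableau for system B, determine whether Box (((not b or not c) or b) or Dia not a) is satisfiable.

1. Box (((not b or not c) or b) or Dia not a), 0
2. ((not b or not c) or b) or Dia not a, 0   [Box-rule on 1 via 0R0]
3. Dia not a, 0   [or-rule on 2 (branches; this branch)]
4. not a, 1   [Dia-rule on 3: fresh world 1, 0R1]
5. ((not b or not c) or b) or Dia not a, 1   [Box-rule on 1 via 0R1]
6. Dia not a, 1   [or-rule on 5 (branches; this branch)]
7. not a, 2   [Dia-rule on 6: fresh world 2, 1R2]
Accessibility: 0R0, 0R1, 1R0, 1R1, 1R2, 2R1, 2R2

Satisfiable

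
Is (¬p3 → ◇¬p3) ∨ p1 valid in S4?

Tableau for the negation ¬((¬p3 → ◇¬p3) ∨ p1):
1. ¬((¬p3 → ◇¬p3) ∨ p1), 0
2. ¬(¬p3 → ◇¬p3), 0
3. ¬p1, 0
4. ¬p3, 0
5. ¬◇¬p3, 0
6. p3, 0
Accessibility: 0R0
Branch closes: p3 and ¬p3 both at 0.
All branches of the negation close; one closing branch shown above.

Yes, valid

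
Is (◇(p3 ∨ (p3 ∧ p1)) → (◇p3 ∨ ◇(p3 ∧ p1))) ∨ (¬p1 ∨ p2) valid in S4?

Tableau for the negation ¬((◇(p3 ∨ (p3 ∧ p1)) → (◇p3 ∨ ◇(p3 ∧ p1))) ∨ (¬p1 ∨ p2)):
1. ¬((◇(p3 ∨ (p3 ∧ p1)) → (◇p3 ∨ ◇(p3 ∧ p1))) ∨ (¬p1 ∨ p2)), u
2. ¬(◇(p3 ∨ (p3 ∧ p1)) → (◇p3 ∨ ◇(p3 ∧ p1))), u
3. ¬(¬p1 ∨ p2), u
4. ◇(p3 ∨ (p3 ∧ p1)), u
5. ¬(◇p3 ∨ ◇(p3 ∧ p1)), u
6. p1, u
7. ¬p2, u
8. ¬◇p3, u
9. ¬◇(p3 ∧ p1), u
10. ¬p3, u
11. ¬(p3 ∧ p1), u
12. p3 ∨ (p3 ∧ p1), v
13. ¬p3, v
14. ¬(p3 ∧ p1), v
15. p3 ∧ p1, v
16. p3, v
17. p1, v
Accessibility: uRu, uRv, vRv
Branch closes: p3 and ¬p3 both at v.
All branches of the negation close; one closing branch shown above.

Valid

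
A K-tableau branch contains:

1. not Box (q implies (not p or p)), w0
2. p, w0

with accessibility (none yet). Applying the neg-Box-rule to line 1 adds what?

a fresh world w1 with w0Rw1, and not (q implies (not p or p)) at w1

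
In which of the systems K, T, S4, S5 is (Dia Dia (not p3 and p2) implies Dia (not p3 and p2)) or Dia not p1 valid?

S4, S5

T-tableau for the negation not ((Dia Dia (not p3 and p2) implies Dia (not p3 and p2)) or Dia not p1):
1. not ((Dia Dia (not p3 and p2) implies Dia (not p3 and p2)) or Dia not p1), u
2. not (Dia Dia (not p3 and p2) implies Dia (not p3 and p2)), u
3. not Dia not p1, u
4. Dia Dia (not p3 and p2), u
5. not Dia (not p3 and p2), u
6. p1, u
7. not (not p3 and p2), u
8. not p2, u
9. Dia (not p3 and p2), v
10. p1, v
11. not (not p3 and p2), v
12. not p2, v
13. not p3 and p2, w
14. not p3, w
15. p2, w
Accessibility: uRu, uRv, vRv, vRw, wRw
Complete open branch: countermodel on a T-frame, so not valid in T, nor in K (the same frame is also a K-frame).
S4-tableau for the negation not ((Dia Dia (not p3 and p2) implies Dia (not p3 and p2)) or Dia not p1):
1. not ((Dia Dia (not p3 and p2) implies Dia (not p3 and p2)) or Dia not p1), u
2. not (Dia Dia (not p3 and p2) implies Dia (not p3 and p2)), u
3. not Dia not p1, u
4. Dia Dia (not p3 and p2), u
5. not Dia (not p3 and p2), u
6. p1, u
7. not (not p3 and p2), u
8. not p2, u
9. Dia (not p3 and p2), v
10. p1, v
11. not (not p3 and p2), v
12. not p2, v
13. not p3 and p2, w
14. not p3, w
15. p2, w
16. p1, w
17. not (not p3 and p2), w
18. not p2, w
Accessibility: uRu, uRv, uRw, vRv, vRw, wRw
Branch closes: p2 and not p2 both at w.
Every branch closes (one shown): valid in S4, hence also in S5 (every theorem of S4 is a theorem of S5).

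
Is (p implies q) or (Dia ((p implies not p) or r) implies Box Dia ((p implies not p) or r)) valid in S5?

Tableau for the negation not ((p implies q) or (Dia ((p implies not p) or r) implies Box Dia ((p implies not p) or r))):
1. not ((p implies q) or (Dia ((p implies not p) or r) implies Box Dia ((p implies not p) or r))), w0
2. not (p implies q), w0
3. not (Dia ((p implies not p) or r) implies Box Dia ((p implies not p) or r)), w0
4. p, w0
5. not q, w0
6. Dia ((p implies not p) or r), w0
7. not Box Dia ((p implies not p) or r), w0
8. (p implies not p) or r, w1
9. p implies not p, w1
10. not p, w1
11. not Dia ((p implies not p) or r), w2
12. not ((p implies not p) or r), w0
13. not (p implies not p), w0
14. not r, w0
15. not ((p implies not p) or r), w1
16. not (p implies not p), w1
17. not r, w1
18. p, w1
Accessibility: w0Rw0, w0Rw1, w0Rw2, w1Rw0, w1Rw1, w1Rw2, w2Rw0, w2Rw1, w2Rw2
Branch closes: p and not p both at w1.
Every branch of the negation's tableau closes; the branch above is one of them.

Valid in S5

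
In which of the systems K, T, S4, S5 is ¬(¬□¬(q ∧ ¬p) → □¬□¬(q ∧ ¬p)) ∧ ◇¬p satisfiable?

S4-tableau for the formula:
1. ¬(¬□¬(q ∧ ¬p) → □¬□¬(q ∧ ¬p)) ∧ ◇¬p, u
2. ¬(¬□¬(q ∧ ¬p) → □¬□¬(q ∧ ¬p)), u   [∧-rule on 1]
3. ◇¬p, u   [∧-rule on 1]
4. ¬□¬(q ∧ ¬p), u   [¬→-rule on 2]
5. ¬□¬□¬(q ∧ ¬p), u   [¬→-rule on 2]
6. ¬p, v   [◇-rule on 3: fresh world v, uRv]
7. q ∧ ¬p, w   [¬□-rule on 4: fresh world w, uRw]
8. q, w   [∧-rule on 7]
9. ¬p, w   [∧-rule on 7]
10. □¬(q ∧ ¬p), x   [¬□-rule on 5: fresh world x, uRx]
11. ¬(q ∧ ¬p), x   [□-rule on 10 via xRx]
12. p, x   [¬∧-rule on 11 (branches; this branch)]
Accessibility: uRu, uRv, uRw, uRx, vRv, wRw, xRx
Complete open branch: satisfiable in S4, hence also in K, T (this S4-model is also a K-model and a T-model).
S5-tableau for the formula:
1. ¬(¬□¬(q ∧ ¬p) → □¬□¬(q ∧ ¬p)) ∧ ◇¬p, u
2. ¬(¬□¬(q ∧ ¬p) → □¬□¬(q ∧ ¬p)), u   [∧-rule on 1]
3. ◇¬p, u   [∧-rule on 1]
4. ¬□¬(q ∧ ¬p), u   [¬→-rule on 2]
5. ¬□¬□¬(q ∧ ¬p), u   [¬→-rule on 2]
6. ¬p, v   [◇-rule on 3: fresh world v, uRv]
7. q ∧ ¬p, w   [¬□-rule on 4: fresh world w, uRw]
8. q, w   [∧-rule on 7]
9. ¬p, w   [∧-rule on 7]
10. □¬(q ∧ ¬p), x   [¬□-rule on 5: fresh world x, uRx]
11. ¬(q ∧ ¬p), u   [□-rule on 10 via xRu]
12. ¬(q ∧ ¬p), v   [□-rule on 10 via xRv]
13. ¬(q ∧ ¬p), w   [□-rule on 10 via xRw]
14. ¬(q ∧ ¬p), x   [□-rule on 10 via xRx]
15. p, u   [¬∧-rule on 11 (branches; this branch)]
16. ¬q, v   [¬∧-rule on 12 (branches; this branch)]
17. p, w   [¬∧-rule on 13 (branches; this branch)]
Accessibility: uRu, uRv, uRw, uRx, vRu, vRv, vRw, vRx, wRu, wRv, wRw, wRx, xRu, xRv, xRw, xRx
Branch closes: p and ¬p both at w.
Every branch closes (one shown): unsatisfiable in S5.

K, T, S4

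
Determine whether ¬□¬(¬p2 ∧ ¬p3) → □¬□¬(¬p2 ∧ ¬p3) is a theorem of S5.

Tableau for the negation ¬(¬□¬(¬p2 ∧ ¬p3) → □¬□¬(¬p2 ∧ ¬p3)):
1. ¬(¬□¬(¬p2 ∧ ¬p3) → □¬□¬(¬p2 ∧ ¬p3)), 0
2. ¬□¬(¬p2 ∧ ¬p3), 0
3. ¬□¬□¬(¬p2 ∧ ¬p3), 0
4. ¬p2 ∧ ¬p3, 1
5. ¬p2, 1
6. ¬p3, 1
7. □¬(¬p2 ∧ ¬p3), 2
8. ¬(¬p2 ∧ ¬p3), 0
9. ¬(¬p2 ∧ ¬p3), 1
10. ¬(¬p2 ∧ ¬p3), 2
11. p3, 0
12. p3, 1
Accessibility: 0R0, 0R1, 0R2, 1R0, 1R1, 1R2, 2R0, 2R1, 2R2
Branch closes: p3 and ¬p3 both at 1.
All branches of the negation close; one closing branch shown above.

Valid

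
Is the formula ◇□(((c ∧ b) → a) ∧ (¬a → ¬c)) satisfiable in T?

1. ◇□(((c ∧ b) → a) ∧ (¬a → ¬c)), 0
2. □(((c ∧ b) → a) ∧ (¬a → ¬c)), 1
3. ((c ∧ b) → a) ∧ (¬a → ¬c), 1
4. (c ∧ b) → a, 1
5. ¬a → ¬c, 1
6. a, 1
7. ¬c, 1
Accessibility: 0R0, 0R1, 1R1

Satisfiable (open branch found)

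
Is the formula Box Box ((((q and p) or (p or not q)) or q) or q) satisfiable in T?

1. Box Box ((((q and p) or (p or not q)) or q) or q), u
2. Box ((((q and p) or (p or not q)) or q) or q), u
3. (((q and p) or (p or not q)) or q) or q, u
4. q, u
Accessibility: uRu

Yes, satisfiable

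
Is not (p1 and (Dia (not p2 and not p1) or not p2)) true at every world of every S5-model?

Tableau for the negation p1 and (Dia (not p2 and not p1) or not p2):
1. p1 and (Dia (not p2 and not p1) or not p2), u
2. p1, u
3. Dia (not p2 and not p1) or not p2, u
4. not p2, u
Accessibility: uRu
The negation has an open branch (countermodel exists).

Invalid (countermodel exists)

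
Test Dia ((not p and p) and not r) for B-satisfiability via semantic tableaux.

1. Dia ((not p and p) and not r), 0
2. (not p and p) and not r, 1   [Dia-rule on 1: fresh world 1, 0R1]
3. not p and p, 1   [and-rule on 2]
4. not r, 1   [and-rule on 2]
5. not p, 1   [and-rule on 3]
6. p, 1   [and-rule on 3]
Accessibility: 0R0, 0R1, 1R0, 1R1
Branch closes: p and not p both at 1.
All branches of the tableau close; one closing branch shown above.

Unsatisfiable (every branch closes)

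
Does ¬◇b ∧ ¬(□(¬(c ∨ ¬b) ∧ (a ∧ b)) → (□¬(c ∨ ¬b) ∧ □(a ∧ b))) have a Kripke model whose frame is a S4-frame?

Unsatisfiable (every branch closes)

1. ¬◇b ∧ ¬(□(¬(c ∨ ¬b) ∧ (a ∧ b)) → (□¬(c ∨ ¬b) ∧ □(a ∧ b))), w0
2. ¬◇b, w0
3. ¬(□(¬(c ∨ ¬b) ∧ (a ∧ b)) → (□¬(c ∨ ¬b) ∧ □(a ∧ b))), w0
4. □(¬(c ∨ ¬b) ∧ (a ∧ b)), w0
5. ¬(□¬(c ∨ ¬b) ∧ □(a ∧ b)), w0
6. ¬b, w0
7. ¬(c ∨ ¬b) ∧ (a ∧ b), w0
8. ¬(c ∨ ¬b), w0
9. a ∧ b, w0
10. ¬c, w0
11. b, w0
Accessibility: w0Rw0
Branch closes: b and ¬b both at w0.
All branches of the tableau close; one closing branch shown above.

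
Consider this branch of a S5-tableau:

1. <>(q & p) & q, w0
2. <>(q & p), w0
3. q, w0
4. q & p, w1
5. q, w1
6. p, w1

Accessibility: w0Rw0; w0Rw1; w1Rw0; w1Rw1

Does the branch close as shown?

There is no literal clash: for every atom and world, at most one sign appears.

Open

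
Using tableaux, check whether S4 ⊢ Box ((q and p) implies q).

Valid

Tableau for the negation not Box ((q and p) implies q):
1. not Box ((q and p) implies q), 0
2. not ((q and p) implies q), 1
3. q and p, 1
4. not q, 1
5. q, 1
6. p, 1
Accessibility: 0R0, 0R1, 1R1
Branch closes: q and not q both at 1.
Every branch of the negation's tableau closes; the branch above is one of them.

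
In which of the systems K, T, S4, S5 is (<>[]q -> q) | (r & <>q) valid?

S5

S5-tableau for the negation ~((<>[]q -> q) | (r & <>q)):
1. ~((<>[]q -> q) | (r & <>q)), w0
2. ~(<>[]q -> q), w0
3. ~(r & <>q), w0
4. <>[]q, w0
5. ~q, w0
6. ~<>q, w0
7. []q, w1
8. ~q, w1
9. q, w0
Accessibility: w0Rw0, w0Rw1, w1Rw0, w1Rw1
Branch closes: q and ~q both at w0.
Every branch closes (one shown): valid in S5.
S4-tableau for the negation ~((<>[]q -> q) | (r & <>q)):
1. ~((<>[]q -> q) | (r & <>q)), w0
2. ~(<>[]q -> q), w0
3. ~(r & <>q), w0
4. <>[]q, w0
5. ~q, w0
6. ~r, w0
7. []q, w1
8. q, w1
Accessibility: w0Rw0, w0Rw1, w1Rw1
Complete open branch: countermodel on an S4-frame, so not valid in S4, nor in K, T (the same frame is also a K-frame and a T-frame).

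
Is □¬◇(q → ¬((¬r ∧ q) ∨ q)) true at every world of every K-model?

Tableau for the negation ¬□¬◇(q → ¬((¬r ∧ q) ∨ q)):
1. ¬□¬◇(q → ¬((¬r ∧ q) ∨ q)), w0
2. ◇(q → ¬((¬r ∧ q) ∨ q)), w1
3. q → ¬((¬r ∧ q) ∨ q), w2
4. ¬((¬r ∧ q) ∨ q), w2
5. ¬(¬r ∧ q), w2
6. ¬q, w2
Accessibility: w0Rw1, w1Rw2
The negation has an open branch (countermodel exists).

Invalid (countermodel exists)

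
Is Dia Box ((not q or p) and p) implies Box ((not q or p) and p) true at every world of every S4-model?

Tableau for the negation not (Dia Box ((not q or p) and p) implies Box ((not q or p) and p)):
1. not (Dia Box ((not q or p) and p) implies Box ((not q or p) and p)), 0
2. Dia Box ((not q or p) and p), 0
3. not Box ((not q or p) and p), 0
4. Box ((not q or p) and p), 1
5. (not q or p) and p, 1
6. not q or p, 1
7. p, 1
8. not ((not q or p) and p), 2
9. not p, 2
Accessibility: 0R0, 0R1, 0R2, 1R1, 2R2
The negation has an open branch (countermodel exists).

Not valid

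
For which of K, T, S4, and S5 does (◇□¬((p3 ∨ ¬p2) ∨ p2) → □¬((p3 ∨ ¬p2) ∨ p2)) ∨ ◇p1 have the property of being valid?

K-tableau for the negation ¬((◇□¬((p3 ∨ ¬p2) ∨ p2) → □¬((p3 ∨ ¬p2) ∨ p2)) ∨ ◇p1):
1. ¬((◇□¬((p3 ∨ ¬p2) ∨ p2) → □¬((p3 ∨ ¬p2) ∨ p2)) ∨ ◇p1), w0
2. ¬(◇□¬((p3 ∨ ¬p2) ∨ p2) → □¬((p3 ∨ ¬p2) ∨ p2)), w0   [¬∨-rule on 1]
3. ¬◇p1, w0   [¬∨-rule on 1]
4. ◇□¬((p3 ∨ ¬p2) ∨ p2), w0   [¬→-rule on 2]
5. ¬□¬((p3 ∨ ¬p2) ∨ p2), w0   [¬→-rule on 2]
6. □¬((p3 ∨ ¬p2) ∨ p2), w1   [◇-rule on 4: fresh world w1, w0Rw1]
7. ¬p1, w1   [¬◇-rule on 3 via w0Rw1]
8. (p3 ∨ ¬p2) ∨ p2, w2   [¬□-rule on 5: fresh world w2, w0Rw2]
9. ¬p1, w2   [¬◇-rule on 3 via w0Rw2]
10. p2, w2   [∨-rule on 8 (branches; this branch)]
Accessibility: w0Rw1, w0Rw2
Complete open branch: countermodel on a K-frame, so not valid in K.
T-tableau for the negation ¬((◇□¬((p3 ∨ ¬p2) ∨ p2) → □¬((p3 ∨ ¬p2) ∨ p2)) ∨ ◇p1):
1. ¬((◇□¬((p3 ∨ ¬p2) ∨ p2) → □¬((p3 ∨ ¬p2) ∨ p2)) ∨ ◇p1), w0
2. ¬(◇□¬((p3 ∨ ¬p2) ∨ p2) → □¬((p3 ∨ ¬p2) ∨ p2)), w0   [¬∨-rule on 1]
3. ¬◇p1, w0   [¬∨-rule on 1]
4. ◇□¬((p3 ∨ ¬p2) ∨ p2), w0   [¬→-rule on 2]
5. ¬□¬((p3 ∨ ¬p2) ∨ p2), w0   [¬→-rule on 2]
6. ¬p1, w0   [¬◇-rule on 3 via w0Rw0]
7. □¬((p3 ∨ ¬p2) ∨ p2), w1   [◇-rule on 4: fresh world w1, w0Rw1]
8. ¬p1, w1   [¬◇-rule on 3 via w0Rw1]
9. ¬((p3 ∨ ¬p2) ∨ p2), w1   [□-rule on 7 via w1Rw1]
10. ¬(p3 ∨ ¬p2), w1   [¬∨-rule on 9]
11. ¬p2, w1   [¬∨-rule on 9]
12. ¬p3, w1   [¬∨-rule on 10]
13. p2, w1   [¬∨-rule on 10]
Accessibility: w0Rw0, w0Rw1, w1Rw1
Branch closes: p2 and ¬p2 both at w1.
Every branch closes (one shown): valid in T, hence also in S4, S5 (every theorem of T is a theorem of S4 and S5).

T, S4, S5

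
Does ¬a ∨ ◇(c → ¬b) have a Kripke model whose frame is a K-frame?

1. ¬a ∨ ◇(c → ¬b), w0
2. ◇(c → ¬b), w0   [∨-rule on 1 (branches; this branch)]
3. c → ¬b, w1   [◇-rule on 2: fresh world w1, w0Rw1]
4. ¬b, w1   [→-rule on 3 (branches; this branch)]
Accessibility: w0Rw1

Yes, satisfiable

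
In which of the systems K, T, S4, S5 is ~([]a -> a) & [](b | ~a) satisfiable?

T-tableau for the formula:
1. ~([]a -> a) & [](b | ~a), 0
2. ~([]a -> a), 0
3. [](b | ~a), 0
4. []a, 0
5. ~a, 0
6. b | ~a, 0
7. a, 0
Accessibility: 0R0
Branch closes: a and ~a both at 0.
Every branch closes (one shown): unsatisfiable in T, hence also in S4, S5 (every S4/S5-frame is a T-frame).
K-tableau for the formula:
1. ~([]a -> a) & [](b | ~a), 0
2. ~([]a -> a), 0
3. [](b | ~a), 0
4. []a, 0
5. ~a, 0
Complete open branch: satisfiable in K.

K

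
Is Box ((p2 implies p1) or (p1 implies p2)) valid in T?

Valid in T

Tableau for the negation not Box ((p2 implies p1) or (p1 implies p2)):
1. not Box ((p2 implies p1) or (p1 implies p2)), 0
2. not ((p2 implies p1) or (p1 implies p2)), 1
3. not (p2 implies p1), 1
4. not (p1 implies p2), 1
5. p2, 1
6. not p1, 1
7. p1, 1
8. not p2, 1
Accessibility: 0R0, 0R1, 1R1
Branch closes: p1 and not p1 both at 1.
Every branch of the negation's tableau closes; the branch above is one of them.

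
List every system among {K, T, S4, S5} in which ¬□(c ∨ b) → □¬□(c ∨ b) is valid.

S5

S5-tableau for the negation ¬(¬□(c ∨ b) → □¬□(c ∨ b)):
1. ¬(¬□(c ∨ b) → □¬□(c ∨ b)), w0
2. ¬□(c ∨ b), w0
3. ¬□¬□(c ∨ b), w0
4. ¬(c ∨ b), w1
5. ¬c, w1
6. ¬b, w1
7. □(c ∨ b), w2
8. c ∨ b, w0
9. c ∨ b, w1
10. c ∨ b, w2
11. b, w0
12. b, w1
Accessibility: w0Rw0, w0Rw1, w0Rw2, w1Rw0, w1Rw1, w1Rw2, w2Rw0, w2Rw1, w2Rw2
Branch closes: b and ¬b both at w1.
Every branch closes (one shown): valid in S5.
S4-tableau for the negation ¬(¬□(c ∨ b) → □¬□(c ∨ b)):
1. ¬(¬□(c ∨ b) → □¬□(c ∨ b)), w0
2. ¬□(c ∨ b), w0
3. ¬□¬□(c ∨ b), w0
4. ¬(c ∨ b), w1
5. ¬c, w1
6. ¬b, w1
7. □(c ∨ b), w2
8. c ∨ b, w2
9. b, w2
Accessibility: w0Rw0, w0Rw1, w0Rw2, w1Rw1, w2Rw2
Complete open branch: countermodel on an S4-frame, so not valid in S4, nor in K, T (the same frame is also a K-frame and a T-frame).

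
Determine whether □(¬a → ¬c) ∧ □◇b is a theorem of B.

Not valid

Tableau for the negation ¬(□(¬a → ¬c) ∧ □◇b):
1. ¬(□(¬a → ¬c) ∧ □◇b), w0
2. ¬□◇b, w0   [¬∧-rule on 1 (branches; this branch)]
3. ¬◇b, w1   [¬□-rule on 2: fresh world w1, w0Rw1]
4. ¬b, w0   [¬◇-rule on 3 via w1Rw0]
5. ¬b, w1   [¬◇-rule on 3 via w1Rw1]
Accessibility: w0Rw0, w0Rw1, w1Rw0, w1Rw1
The negation has an open branch (countermodel exists).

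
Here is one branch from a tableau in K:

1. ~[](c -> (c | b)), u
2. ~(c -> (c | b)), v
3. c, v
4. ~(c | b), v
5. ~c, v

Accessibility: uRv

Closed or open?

Both c and ~c appear at v.

Closed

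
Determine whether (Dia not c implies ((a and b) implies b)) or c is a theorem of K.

Tableau for the negation not ((Dia not c implies ((a and b) implies b)) or c):
1. not ((Dia not c implies ((a and b) implies b)) or c), 0
2. not (Dia not c implies ((a and b) implies b)), 0
3. not c, 0
4. Dia not c, 0
5. not ((a and b) implies b), 0
6. a and b, 0
7. not b, 0
8. a, 0
9. b, 0
Branch closes: b and not b both at 0.
All branches of the negation close; one closing branch shown above.

Valid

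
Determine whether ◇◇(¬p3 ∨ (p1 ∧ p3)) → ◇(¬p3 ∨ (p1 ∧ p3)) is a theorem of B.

Invalid (countermodel exists)

Tableau for the negation ¬(◇◇(¬p3 ∨ (p1 ∧ p3)) → ◇(¬p3 ∨ (p1 ∧ p3))):
1. ¬(◇◇(¬p3 ∨ (p1 ∧ p3)) → ◇(¬p3 ∨ (p1 ∧ p3))), w0
2. ◇◇(¬p3 ∨ (p1 ∧ p3)), w0
3. ¬◇(¬p3 ∨ (p1 ∧ p3)), w0
4. ¬(¬p3 ∨ (p1 ∧ p3)), w0
5. p3, w0
6. ¬(p1 ∧ p3), w0
7. ¬p1, w0
8. ◇(¬p3 ∨ (p1 ∧ p3)), w1
9. ¬(¬p3 ∨ (p1 ∧ p3)), w1
10. p3, w1
11. ¬(p1 ∧ p3), w1
12. ¬p1, w1
13. ¬p3 ∨ (p1 ∧ p3), w2
14. p1 ∧ p3, w2
15. p1, w2
16. p3, w2
Accessibility: w0Rw0, w0Rw1, w1Rw0, w1Rw1, w1Rw2, w2Rw1, w2Rw2
The negation has an open branch (countermodel exists).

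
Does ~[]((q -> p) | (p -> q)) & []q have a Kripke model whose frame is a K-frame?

No, unsatisfiable

1. ~[]((q -> p) | (p -> q)) & []q, u
2. ~[]((q -> p) | (p -> q)), u
3. []q, u
4. ~((q -> p) | (p -> q)), v
5. ~(q -> p), v
6. ~(p -> q), v
7. q, v
8. ~p, v
9. p, v
10. ~q, v
Accessibility: uRv
Branch closes: p and ~p both at v.
Every branch closes; the branch above is one of them.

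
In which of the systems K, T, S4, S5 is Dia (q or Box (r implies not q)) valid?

T-tableau for the negation not Dia (q or Box (r implies not q)):
1. not Dia (q or Box (r implies not q)), 0
2. not (q or Box (r implies not q)), 0
3. not q, 0
4. not Box (r implies not q), 0
5. not (r implies not q), 1
6. r, 1
7. q, 1
8. not (q or Box (r implies not q)), 1
9. not q, 1
10. not Box (r implies not q), 1
Accessibility: 0R0, 0R1, 1R1
Branch closes: q and not q both at 1.
Every branch closes (one shown): valid in T, hence also in S4, S5 (every theorem of T is a theorem of S4 and S5).
K-tableau for the negation not Dia (q or Box (r implies not q)):
1. not Dia (q or Box (r implies not q)), 0
Complete open branch: countermodel on a K-frame, so not valid in K.

T, S4, S5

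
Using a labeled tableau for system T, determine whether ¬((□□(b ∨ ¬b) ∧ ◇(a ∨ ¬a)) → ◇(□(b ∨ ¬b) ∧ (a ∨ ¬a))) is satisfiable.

No, unsatisfiable

1. ¬((□□(b ∨ ¬b) ∧ ◇(a ∨ ¬a)) → ◇(□(b ∨ ¬b) ∧ (a ∨ ¬a))), w0
2. □□(b ∨ ¬b) ∧ ◇(a ∨ ¬a), w0   [¬→-rule on 1]
3. ¬◇(□(b ∨ ¬b) ∧ (a ∨ ¬a)), w0   [¬→-rule on 1]
4. □□(b ∨ ¬b), w0   [∧-rule on 2]
5. ◇(a ∨ ¬a), w0   [∧-rule on 2]
6. ¬(□(b ∨ ¬b) ∧ (a ∨ ¬a)), w0   [¬◇-rule on 3 via w0Rw0]
7. □(b ∨ ¬b), w0   [□-rule on 4 via w0Rw0]
8. b ∨ ¬b, w0   [□-rule on 7 via w0Rw0]
9. ¬□(b ∨ ¬b), w0   [¬∧-rule on 6 (branches; this branch)]
10. ¬b, w0   [∨-rule on 8 (branches; this branch)]
11. a ∨ ¬a, w1   [◇-rule on 5: fresh world w1, w0Rw1]
12. ¬(□(b ∨ ¬b) ∧ (a ∨ ¬a)), w1   [¬◇-rule on 3 via w0Rw1]
13. □(b ∨ ¬b), w1   [□-rule on 4 via w0Rw1]
14. b ∨ ¬b, w1   [□-rule on 7 via w0Rw1]
15. ¬a, w1   [∨-rule on 11 (branches; this branch)]
16. ¬□(b ∨ ¬b), w1   [¬∧-rule on 12 (branches; this branch)]
17. ¬b, w1   [∨-rule on 14 (branches; this branch)]
18. ¬(b ∨ ¬b), w2   [¬□-rule on 9: fresh world w2, w0Rw2]
19. ¬b, w2   [¬∨-rule on 18]
20. b, w2   [¬∨-rule on 18]
Accessibility: w0Rw0, w0Rw1, w0Rw2, w1Rw1, w2Rw2
Branch closes: b and ¬b both at w2.
All branches of the tableau close; one closing branch shown above.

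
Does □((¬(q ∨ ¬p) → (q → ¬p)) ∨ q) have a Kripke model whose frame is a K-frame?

1. □((¬(q ∨ ¬p) → (q → ¬p)) ∨ q), 0

Yes, satisfiable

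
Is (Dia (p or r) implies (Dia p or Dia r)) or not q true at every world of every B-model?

Valid

Tableau for the negation not ((Dia (p or r) implies (Dia p or Dia r)) or not q):
1. not ((Dia (p or r) implies (Dia p or Dia r)) or not q), w0
2. not (Dia (p or r) implies (Dia p or Dia r)), w0
3. q, w0
4. Dia (p or r), w0
5. not (Dia p or Dia r), w0
6. not Dia p, w0
7. not Dia r, w0
8. not p, w0
9. not r, w0
10. p or r, w1
11. not p, w1
12. not r, w1
13. r, w1
Accessibility: w0Rw0, w0Rw1, w1Rw0, w1Rw1
Branch closes: r and not r both at w1.
Every branch of the negation's tableau closes; the branch above is one of them.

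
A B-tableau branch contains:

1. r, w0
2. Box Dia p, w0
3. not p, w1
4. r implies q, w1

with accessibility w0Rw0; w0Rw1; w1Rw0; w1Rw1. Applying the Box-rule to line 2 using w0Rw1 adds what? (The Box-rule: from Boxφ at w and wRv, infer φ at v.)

Dia p, w1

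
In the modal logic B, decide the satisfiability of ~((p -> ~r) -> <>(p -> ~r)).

1. ~((p -> ~r) -> <>(p -> ~r)), 0
2. p -> ~r, 0
3. ~<>(p -> ~r), 0
4. ~(p -> ~r), 0
5. p, 0
6. r, 0
7. ~r, 0
Accessibility: 0R0
Branch closes: r and ~r both at 0.
All branches of the tableau close; one closing branch shown above.

Unsatisfiable (every branch closes)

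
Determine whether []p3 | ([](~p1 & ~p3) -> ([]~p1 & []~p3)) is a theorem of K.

Yes, valid

Tableau for the negation ~([]p3 | ([](~p1 & ~p3) -> ([]~p1 & []~p3))):
1. ~([]p3 | ([](~p1 & ~p3) -> ([]~p1 & []~p3))), w0
2. ~[]p3, w0
3. ~([](~p1 & ~p3) -> ([]~p1 & []~p3)), w0
4. [](~p1 & ~p3), w0
5. ~([]~p1 & []~p3), w0
6. ~[]~p3, w0
7. ~p3, w1
8. ~p1 & ~p3, w1
9. ~p1, w1
10. p3, w2
11. ~p1 & ~p3, w2
12. ~p1, w2
13. ~p3, w2
Accessibility: w0Rw1, w0Rw2
Branch closes: p3 and ~p3 both at w2.
Every branch of the negation's tableau closes; the branch above is one of them.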